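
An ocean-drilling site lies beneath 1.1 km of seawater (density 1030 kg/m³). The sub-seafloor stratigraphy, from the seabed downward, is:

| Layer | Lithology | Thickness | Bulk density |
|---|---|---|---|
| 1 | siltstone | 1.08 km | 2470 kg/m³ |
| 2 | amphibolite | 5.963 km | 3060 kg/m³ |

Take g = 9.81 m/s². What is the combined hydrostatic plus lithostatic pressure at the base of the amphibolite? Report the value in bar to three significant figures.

seawater: 1030 kg/m³ × 9.81 m/s² × 1100 m = 1.111×10^7 Pa = 111.1 bar
siltstone: 2470 kg/m³ × 9.81 m/s² × 1080 m = 2.617×10^7 Pa = 261.7 bar
amphibolite: 3060 kg/m³ × 9.81 m/s² × 5963 m = 1.790×10^8 Pa = 1790 bar
Total = 111.1 + 261.7 + 1790 = 2162.8 bar

2160 bar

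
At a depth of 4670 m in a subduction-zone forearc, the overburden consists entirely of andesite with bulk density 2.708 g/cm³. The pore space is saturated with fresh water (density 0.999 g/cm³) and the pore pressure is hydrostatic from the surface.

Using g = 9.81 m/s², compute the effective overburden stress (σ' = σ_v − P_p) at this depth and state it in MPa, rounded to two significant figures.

78 MPa

Overburden (lithostatic) stress σ_v:
andesite: 2708 kg/m³ × 9.81 m/s² × 4670 m = 1.241×10^8 Pa = 124.1 MPa
Pore pressure P_p = 999 kg/m³ × 9.81 m/s² × 4670 m = 4.577×10^7 Pa = 45.77 MPa
Effective stress σ' = σ_v − P_p = 124.1 − 45.77 = 78.294 MPa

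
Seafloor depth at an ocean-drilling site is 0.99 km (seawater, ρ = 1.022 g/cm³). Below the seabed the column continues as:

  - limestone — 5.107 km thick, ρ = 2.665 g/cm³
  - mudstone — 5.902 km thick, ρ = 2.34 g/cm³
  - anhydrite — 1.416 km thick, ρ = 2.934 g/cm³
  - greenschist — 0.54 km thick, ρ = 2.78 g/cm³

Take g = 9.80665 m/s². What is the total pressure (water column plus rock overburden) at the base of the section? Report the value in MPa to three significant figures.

334 MPa

seawater: 1022 kg/m³ × 9.80665 m/s² × 990 m = 9.922×10^6 Pa = 9.922 MPa
limestone: 2665 kg/m³ × 9.80665 m/s² × 5107 m = 1.335×10^8 Pa = 133.5 MPa
mudstone: 2340 kg/m³ × 9.80665 m/s² × 5902 m = 1.354×10^8 Pa = 135.4 MPa
anhydrite: 2934 kg/m³ × 9.80665 m/s² × 1416 m = 4.074×10^7 Pa = 40.74 MPa
greenschist: 2780 kg/m³ × 9.80665 m/s² × 540 m = 1.472×10^7 Pa = 14.72 MPa
Total = 9.922 + 133.5 + 135.4 + 40.74 + 14.72 = 334.29 MPa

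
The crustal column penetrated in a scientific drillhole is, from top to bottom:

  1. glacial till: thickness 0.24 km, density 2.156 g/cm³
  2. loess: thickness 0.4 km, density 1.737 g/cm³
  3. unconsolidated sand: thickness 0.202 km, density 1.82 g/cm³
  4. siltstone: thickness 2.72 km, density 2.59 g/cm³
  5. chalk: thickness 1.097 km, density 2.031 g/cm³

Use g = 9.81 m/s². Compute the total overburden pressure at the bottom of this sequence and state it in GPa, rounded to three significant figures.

glacial till: 2156 kg/m³ × 9.81 m/s² × 240 m = 5.076×10^6 Pa = 5.076×10^-3 GPa
loess: 1737 kg/m³ × 9.81 m/s² × 400 m = 6.816×10^6 Pa = 6.816×10^-3 GPa
unconsolidated sand: 1820 kg/m³ × 9.81 m/s² × 202 m = 3.607×10^6 Pa = 3.607×10^-3 GPa
siltstone: 2590 kg/m³ × 9.81 m/s² × 2720 m = 6.911×10^7 Pa = 0.06911 GPa
chalk: 2031 kg/m³ × 9.81 m/s² × 1097 m = 2.186×10^7 Pa = 0.02186 GPa
Total = 5.076×10^-3 + 6.816×10^-3 + 3.607×10^-3 + 0.06911 + 0.02186 = 0.10646 GPa

0.106 GPa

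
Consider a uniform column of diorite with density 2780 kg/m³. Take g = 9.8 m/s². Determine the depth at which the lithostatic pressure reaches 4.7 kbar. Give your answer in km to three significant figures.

h = P/(ρg) = 4.7 kbar / (2780 kg/m³ × 9.8 m/s²) = 4.700×10^8 Pa / 27244 Pa/m = 17252 m
= 17.252 km

17.3 km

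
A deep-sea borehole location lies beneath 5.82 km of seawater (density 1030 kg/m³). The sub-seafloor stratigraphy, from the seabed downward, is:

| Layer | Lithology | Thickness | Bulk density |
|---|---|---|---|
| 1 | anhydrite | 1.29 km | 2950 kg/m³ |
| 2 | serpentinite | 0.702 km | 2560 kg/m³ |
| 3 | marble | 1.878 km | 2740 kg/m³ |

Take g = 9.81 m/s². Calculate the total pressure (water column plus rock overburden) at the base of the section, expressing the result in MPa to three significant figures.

seawater: 1030 kg/m³ × 9.81 m/s² × 5820 m = 5.881×10^7 Pa = 58.81 MPa
anhydrite: 2950 kg/m³ × 9.81 m/s² × 1290 m = 3.733×10^7 Pa = 37.33 MPa
serpentinite: 2560 kg/m³ × 9.81 m/s² × 702 m = 1.763×10^7 Pa = 17.63 MPa
marble: 2740 kg/m³ × 9.81 m/s² × 1878 m = 5.048×10^7 Pa = 50.48 MPa
Total = 58.81 + 37.33 + 17.63 + 50.48 = 164.25 MPa

164 MPa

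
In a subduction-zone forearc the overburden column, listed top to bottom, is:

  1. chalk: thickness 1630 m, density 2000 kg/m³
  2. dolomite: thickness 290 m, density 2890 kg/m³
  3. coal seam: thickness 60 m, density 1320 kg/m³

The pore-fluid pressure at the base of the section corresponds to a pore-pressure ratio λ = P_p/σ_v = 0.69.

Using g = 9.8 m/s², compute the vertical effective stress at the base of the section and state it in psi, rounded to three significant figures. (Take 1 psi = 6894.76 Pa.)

Overburden (lithostatic) stress σ_v:
chalk: 2000 kg/m³ × 9.8 m/s² × 1630 m = 3.195×10^7 Pa = 31.95 MPa
dolomite: 2890 kg/m³ × 9.8 m/s² × 290 m = 8.213×10^6 Pa = 8.213 MPa
coal seam: 1320 kg/m³ × 9.8 m/s² × 60 m = 7.762×10^5 Pa = 0.7762 MPa
Total = 31.95 + 8.213 + 0.7762 = 40.938 MPa
Pore pressure P_p = λ·σ_v = 0.69 × 40.94 MPa = 28.25 MPa
Effective stress σ' = σ_v − P_p = 40.94 − 28.25 = 12.691 MPa = 1840.6 psi

1840 psi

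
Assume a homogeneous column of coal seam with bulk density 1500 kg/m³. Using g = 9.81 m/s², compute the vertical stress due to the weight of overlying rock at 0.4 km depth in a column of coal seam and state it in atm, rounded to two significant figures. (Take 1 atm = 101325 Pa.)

coal seam: 1500 kg/m³ × 9.81 m/s² × 400 m = 5.886×10^6 Pa = 58.09 atm

58 atm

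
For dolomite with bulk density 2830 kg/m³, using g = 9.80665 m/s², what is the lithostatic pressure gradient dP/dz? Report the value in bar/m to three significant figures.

dP/dz = ρg = 2830 kg/m³ × 9.80665 m/s² = 27753 Pa/m
= 27753 Pa/m × (1 bar/m / 1.0000×10^5 Pa/m) = 0.27753 bar/m

0.278 bar/m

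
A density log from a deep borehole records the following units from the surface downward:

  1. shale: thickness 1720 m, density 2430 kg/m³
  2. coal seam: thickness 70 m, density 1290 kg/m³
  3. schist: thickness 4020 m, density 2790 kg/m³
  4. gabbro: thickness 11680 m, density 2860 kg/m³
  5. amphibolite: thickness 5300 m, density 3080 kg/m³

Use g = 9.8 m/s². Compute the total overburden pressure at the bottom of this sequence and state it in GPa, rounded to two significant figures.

0.64 GPa

shale: 2430 kg/m³ × 9.8 m/s² × 1720 m = 4.096×10^7 Pa = 0.04096 GPa
coal seam: 1290 kg/m³ × 9.8 m/s² × 70 m = 8.849×10^5 Pa = 8.849×10^-4 GPa
schist: 2790 kg/m³ × 9.8 m/s² × 4020 m = 1.099×10^8 Pa = 0.1099 GPa
gabbro: 2860 kg/m³ × 9.8 m/s² × 11680 m = 3.274×10^8 Pa = 0.3274 GPa
amphibolite: 3080 kg/m³ × 9.8 m/s² × 5300 m = 1.600×10^8 Pa = 0.1600 GPa
Total = 0.04096 + 8.849×10^-4 + 0.1099 + 0.3274 + 0.1600 = 0.63910 GPa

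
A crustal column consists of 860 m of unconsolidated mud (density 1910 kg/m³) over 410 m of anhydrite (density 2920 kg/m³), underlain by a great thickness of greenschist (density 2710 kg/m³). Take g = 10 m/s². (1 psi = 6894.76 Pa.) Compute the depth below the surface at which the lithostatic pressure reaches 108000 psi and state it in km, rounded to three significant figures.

Pressure at base of upper layers: 1910×10×860 + 2920×10×410 = 2.840×10^7 Pa = 4119 psi
Remaining pressure to be supplied by greenschist: 7.446×10^8 − 2.840×10^7 = 7.162×10^8 Pa
Additional depth in greenschist = 7.162×10^8 Pa / (2710 kg/m³ × 10 m/s²) = 26429 m
Total depth = 1270 m + 26429 m = 27699 m
= 27.699 km

27.7 km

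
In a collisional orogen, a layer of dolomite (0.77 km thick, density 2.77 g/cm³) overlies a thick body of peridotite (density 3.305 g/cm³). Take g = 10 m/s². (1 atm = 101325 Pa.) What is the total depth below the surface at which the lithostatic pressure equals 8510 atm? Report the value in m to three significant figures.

Pressure at base of upper layers: 2770×10×770 = 2.133×10^7 Pa = 210.5 atm
Remaining pressure to be supplied by peridotite: 8.623×10^8 − 2.133×10^7 = 8.409×10^8 Pa
Additional depth in peridotite = 8.409×10^8 Pa / (3305 kg/m³ × 10 m/s²) = 25445 m
Total depth = 770 m + 25445 m = 26215 m

26200 m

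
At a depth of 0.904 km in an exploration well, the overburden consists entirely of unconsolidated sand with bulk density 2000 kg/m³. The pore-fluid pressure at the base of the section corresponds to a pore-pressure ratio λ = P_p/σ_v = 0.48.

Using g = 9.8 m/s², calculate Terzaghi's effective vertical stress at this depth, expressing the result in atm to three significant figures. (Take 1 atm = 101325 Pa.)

Overburden (lithostatic) stress σ_v:
unconsolidated sand: 2000 kg/m³ × 9.8 m/s² × 904 m = 1.772×10^7 Pa = 17.72 MPa
Pore pressure P_p = λ·σ_v = 0.48 × 17.72 MPa = 8.505 MPa
Effective stress σ' = σ_v − P_p = 17.72 − 8.505 = 9.2136 MPa = 90.931 atm

90.9 atm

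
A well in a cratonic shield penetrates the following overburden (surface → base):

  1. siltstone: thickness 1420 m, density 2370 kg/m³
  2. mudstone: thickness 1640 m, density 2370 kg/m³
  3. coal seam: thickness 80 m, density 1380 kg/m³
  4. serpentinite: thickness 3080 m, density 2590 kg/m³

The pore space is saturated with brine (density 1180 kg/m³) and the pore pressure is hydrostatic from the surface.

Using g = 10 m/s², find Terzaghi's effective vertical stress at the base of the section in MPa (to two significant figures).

80 MPa

Overburden (lithostatic) stress σ_v:
siltstone: 2370 kg/m³ × 10 m/s² × 1420 m = 3.365×10^7 Pa = 33.65 MPa
mudstone: 2370 kg/m³ × 10 m/s² × 1640 m = 3.887×10^7 Pa = 38.87 MPa
coal seam: 1380 kg/m³ × 10 m/s² × 80 m = 1.104×10^6 Pa = 1.104 MPa
serpentinite: 2590 kg/m³ × 10 m/s² × 3080 m = 7.977×10^7 Pa = 79.77 MPa
Total = 33.65 + 38.87 + 1.104 + 79.77 = 153.40 MPa
Pore pressure P_p = 1180 kg/m³ × 10 m/s² × 6220 m = 7.340×10^7 Pa = 73.40 MPa
Effective stress σ' = σ_v − P_p = 153.4 − 73.40 = 80.002 MPa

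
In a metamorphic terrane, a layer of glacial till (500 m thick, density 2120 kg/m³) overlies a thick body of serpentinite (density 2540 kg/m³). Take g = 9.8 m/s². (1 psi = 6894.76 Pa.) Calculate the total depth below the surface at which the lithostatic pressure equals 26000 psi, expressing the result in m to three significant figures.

7280 m

Pressure at base of upper layers: 2120×9.8×500 = 1.039×10^7 Pa = 1507 psi
Remaining pressure to be supplied by serpentinite: 1.793×10^8 − 1.039×10^7 = 1.689×10^8 Pa
Additional depth in serpentinite = 1.689×10^8 Pa / (2540 kg/m³ × 9.8 m/s²) = 6784.3 m
Total depth = 500 m + 6784.3 m = 7284.3 m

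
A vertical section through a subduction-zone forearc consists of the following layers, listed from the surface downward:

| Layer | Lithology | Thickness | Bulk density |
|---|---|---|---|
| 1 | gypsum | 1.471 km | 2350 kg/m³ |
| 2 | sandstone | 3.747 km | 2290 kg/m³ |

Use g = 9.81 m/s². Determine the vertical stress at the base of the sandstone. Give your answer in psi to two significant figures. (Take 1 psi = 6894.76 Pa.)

gypsum: 2350 kg/m³ × 9.81 m/s² × 1471 m = 3.391×10^7 Pa = 4918 psi
sandstone: 2290 kg/m³ × 9.81 m/s² × 3747 m = 8.418×10^7 Pa = 12209 psi
Total = 4918 + 12209 = 17127 psi

17000 psi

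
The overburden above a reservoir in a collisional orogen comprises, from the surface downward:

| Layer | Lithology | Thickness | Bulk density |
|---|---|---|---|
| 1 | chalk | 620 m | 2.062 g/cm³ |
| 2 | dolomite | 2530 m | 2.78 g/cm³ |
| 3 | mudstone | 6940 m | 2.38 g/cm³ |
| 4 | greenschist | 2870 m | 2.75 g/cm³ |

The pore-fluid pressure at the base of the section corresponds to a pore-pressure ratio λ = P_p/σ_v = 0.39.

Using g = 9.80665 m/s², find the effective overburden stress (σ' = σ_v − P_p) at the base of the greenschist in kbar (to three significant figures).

Overburden (lithostatic) stress σ_v:
chalk: 2062 kg/m³ × 9.80665 m/s² × 620 m = 1.254×10^7 Pa = 12.54 MPa
dolomite: 2780 kg/m³ × 9.80665 m/s² × 2530 m = 6.897×10^7 Pa = 68.97 MPa
mudstone: 2380 kg/m³ × 9.80665 m/s² × 6940 m = 1.620×10^8 Pa = 162.0 MPa
greenschist: 2750 kg/m³ × 9.80665 m/s² × 2870 m = 7.740×10^7 Pa = 77.40 MPa
Total = 12.54 + 68.97 + 162.0 + 77.40 = 320.89 MPa
Pore pressure P_p = λ·σ_v = 0.39 × 320.9 MPa = 125.1 MPa
Effective stress σ' = σ_v − P_p = 320.9 − 125.1 = 195.74 MPa = 1.9574 kbar

1.96 kbar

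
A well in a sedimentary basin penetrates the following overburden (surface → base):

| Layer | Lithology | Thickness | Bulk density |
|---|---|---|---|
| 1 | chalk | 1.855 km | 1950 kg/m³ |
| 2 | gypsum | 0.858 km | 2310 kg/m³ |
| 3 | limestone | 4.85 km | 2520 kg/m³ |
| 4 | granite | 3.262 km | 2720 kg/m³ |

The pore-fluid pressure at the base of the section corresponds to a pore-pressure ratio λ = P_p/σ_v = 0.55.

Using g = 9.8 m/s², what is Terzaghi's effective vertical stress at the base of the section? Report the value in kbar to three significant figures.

Overburden (lithostatic) stress σ_v:
chalk: 1950 kg/m³ × 9.8 m/s² × 1855 m = 3.545×10^7 Pa = 35.45 MPa
gypsum: 2310 kg/m³ × 9.8 m/s² × 858 m = 1.942×10^7 Pa = 19.42 MPa
limestone: 2520 kg/m³ × 9.8 m/s² × 4850 m = 1.198×10^8 Pa = 119.8 MPa
granite: 2720 kg/m³ × 9.8 m/s² × 3262 m = 8.695×10^7 Pa = 86.95 MPa
Total = 35.45 + 19.42 + 119.8 + 86.95 = 261.60 MPa
Pore pressure P_p = λ·σ_v = 0.55 × 261.6 MPa = 143.9 MPa
Effective stress σ' = σ_v − P_p = 261.6 − 143.9 = 117.72 MPa = 1.1772 kbar

1.18 kbar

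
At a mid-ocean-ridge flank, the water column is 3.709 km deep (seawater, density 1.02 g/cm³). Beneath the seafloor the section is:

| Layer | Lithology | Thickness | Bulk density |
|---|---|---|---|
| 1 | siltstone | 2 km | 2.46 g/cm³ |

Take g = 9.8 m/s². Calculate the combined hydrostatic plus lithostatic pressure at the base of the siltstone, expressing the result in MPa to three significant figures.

85.3 MPa

seawater: 1020 kg/m³ × 9.8 m/s² × 3709 m = 3.708×10^7 Pa = 37.08 MPa
siltstone: 2460 kg/m³ × 9.8 m/s² × 2000 m = 4.822×10^7 Pa = 48.22 MPa
Total = 37.08 + 48.22 = 85.291 MPa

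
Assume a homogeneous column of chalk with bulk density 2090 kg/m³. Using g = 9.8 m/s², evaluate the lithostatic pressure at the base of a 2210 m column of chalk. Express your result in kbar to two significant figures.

chalk: 2090 kg/m³ × 9.8 m/s² × 2210 m = 4.527×10^7 Pa = 0.4527 kbar

0.45 kbar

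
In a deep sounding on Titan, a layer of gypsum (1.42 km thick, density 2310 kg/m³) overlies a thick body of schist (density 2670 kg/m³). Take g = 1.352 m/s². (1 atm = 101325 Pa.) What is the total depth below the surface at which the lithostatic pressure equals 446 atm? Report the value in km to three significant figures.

Pressure at base of upper layers: 2310×1.352×1420 = 4.435×10^6 Pa = 43.77 atm
Remaining pressure to be supplied by schist: 4.519×10^7 − 4.435×10^6 = 4.076×10^7 Pa
Additional depth in schist = 4.076×10^7 Pa / (2670 kg/m³ × 1.352 m/s²) = 11290 m
Total depth = 1420 m + 11290 m = 12710 m
= 12.710 km

12.7 km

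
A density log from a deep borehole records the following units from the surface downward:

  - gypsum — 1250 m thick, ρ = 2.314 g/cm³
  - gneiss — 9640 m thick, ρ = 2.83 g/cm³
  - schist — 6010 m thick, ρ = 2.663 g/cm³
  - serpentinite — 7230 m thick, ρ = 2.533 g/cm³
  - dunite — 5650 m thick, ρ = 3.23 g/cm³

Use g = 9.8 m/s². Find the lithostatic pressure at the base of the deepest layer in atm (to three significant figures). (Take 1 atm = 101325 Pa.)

8000 atm

gypsum: 2314 kg/m³ × 9.8 m/s² × 1250 m = 2.835×10^7 Pa = 279.8 atm
gneiss: 2830 kg/m³ × 9.8 m/s² × 9640 m = 2.674×10^8 Pa = 2639 atm
schist: 2663 kg/m³ × 9.8 m/s² × 6010 m = 1.568×10^8 Pa = 1548 atm
serpentinite: 2533 kg/m³ × 9.8 m/s² × 7230 m = 1.795×10^8 Pa = 1771 atm
dunite: 3230 kg/m³ × 9.8 m/s² × 5650 m = 1.788×10^8 Pa = 1765 atm
Total = 279.8 + 2639 + 1548 + 1771 + 1765 = 8002.6 atm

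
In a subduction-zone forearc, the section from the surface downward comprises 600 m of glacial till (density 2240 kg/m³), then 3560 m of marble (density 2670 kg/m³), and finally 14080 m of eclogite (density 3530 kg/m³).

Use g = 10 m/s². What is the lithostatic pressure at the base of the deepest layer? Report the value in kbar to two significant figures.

6.1 kbar

glacial till: 2240 kg/m³ × 10 m/s² × 600 m = 1.344×10^7 Pa = 0.1344 kbar
marble: 2670 kg/m³ × 10 m/s² × 3560 m = 9.505×10^7 Pa = 0.9505 kbar
eclogite: 3530 kg/m³ × 10 m/s² × 14080 m = 4.970×10^8 Pa = 4.970 kbar
Total = 0.1344 + 0.9505 + 4.970 = 6.0552 kbar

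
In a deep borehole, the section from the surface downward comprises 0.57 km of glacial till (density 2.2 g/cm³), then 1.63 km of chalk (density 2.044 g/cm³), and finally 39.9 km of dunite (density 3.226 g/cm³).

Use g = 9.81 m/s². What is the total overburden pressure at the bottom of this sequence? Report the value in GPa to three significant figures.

glacial till: 2200 kg/m³ × 9.81 m/s² × 570 m = 1.230×10^7 Pa = 0.01230 GPa
chalk: 2044 kg/m³ × 9.81 m/s² × 1630 m = 3.268×10^7 Pa = 0.03268 GPa
dunite: 3226 kg/m³ × 9.81 m/s² × 39900 m = 1.263×10^9 Pa = 1.263 GPa
Total = 0.01230 + 0.03268 + 1.263 = 1.3077 GPa

1.31 GPa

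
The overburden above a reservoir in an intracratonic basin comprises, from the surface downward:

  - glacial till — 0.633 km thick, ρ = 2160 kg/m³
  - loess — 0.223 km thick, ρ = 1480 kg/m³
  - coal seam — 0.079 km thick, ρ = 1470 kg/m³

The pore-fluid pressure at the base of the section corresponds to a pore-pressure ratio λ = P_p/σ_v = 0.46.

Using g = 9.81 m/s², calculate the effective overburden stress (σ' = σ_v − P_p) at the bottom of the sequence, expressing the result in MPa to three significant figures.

Overburden (lithostatic) stress σ_v:
glacial till: 2160 kg/m³ × 9.81 m/s² × 633 m = 1.341×10^7 Pa = 13.41 MPa
loess: 1480 kg/m³ × 9.81 m/s² × 223 m = 3.238×10^6 Pa = 3.238 MPa
coal seam: 1470 kg/m³ × 9.81 m/s² × 79 m = 1.139×10^6 Pa = 1.139 MPa
Total = 13.41 + 3.238 + 1.139 = 17.790 MPa
Pore pressure P_p = λ·σ_v = 0.46 × 17.79 MPa = 8.183 MPa
Effective stress σ' = σ_v − P_p = 17.79 − 8.183 = 9.6066 MPa

9.61 MPa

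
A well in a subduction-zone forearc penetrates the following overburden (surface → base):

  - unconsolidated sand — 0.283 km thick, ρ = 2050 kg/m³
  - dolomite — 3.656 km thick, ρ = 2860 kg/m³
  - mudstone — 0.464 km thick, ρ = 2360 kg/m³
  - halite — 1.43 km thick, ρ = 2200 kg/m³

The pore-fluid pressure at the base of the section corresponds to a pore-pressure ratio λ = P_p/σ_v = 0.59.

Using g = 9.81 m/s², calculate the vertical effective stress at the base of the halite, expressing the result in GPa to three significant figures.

0.0614 GPa

Overburden (lithostatic) stress σ_v:
unconsolidated sand: 2050 kg/m³ × 9.81 m/s² × 283 m = 5.691×10^6 Pa = 5.691 MPa
dolomite: 2860 kg/m³ × 9.81 m/s² × 3656 m = 1.026×10^8 Pa = 102.6 MPa
mudstone: 2360 kg/m³ × 9.81 m/s² × 464 m = 1.074×10^7 Pa = 10.74 MPa
halite: 2200 kg/m³ × 9.81 m/s² × 1430 m = 3.086×10^7 Pa = 30.86 MPa
Total = 5.691 + 102.6 + 10.74 + 30.86 = 149.87 MPa
Pore pressure P_p = λ·σ_v = 0.59 × 149.9 MPa = 88.42 MPa
Effective stress σ' = σ_v − P_p = 149.9 − 88.42 = 61.447 MPa = 0.061447 GPa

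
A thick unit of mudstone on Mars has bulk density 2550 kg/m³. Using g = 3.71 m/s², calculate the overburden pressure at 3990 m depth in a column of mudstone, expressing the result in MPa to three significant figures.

mudstone: 2550 kg/m³ × 3.71 m/s² × 3990 m = 3.775×10^7 Pa = 37.75 MPa

37.7 MPa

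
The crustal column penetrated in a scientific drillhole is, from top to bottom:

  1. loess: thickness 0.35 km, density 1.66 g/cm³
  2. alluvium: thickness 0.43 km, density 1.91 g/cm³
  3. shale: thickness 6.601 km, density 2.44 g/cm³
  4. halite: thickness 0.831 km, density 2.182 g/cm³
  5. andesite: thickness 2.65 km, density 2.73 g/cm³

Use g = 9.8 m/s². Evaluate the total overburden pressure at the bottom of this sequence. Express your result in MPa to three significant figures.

loess: 1660 kg/m³ × 9.8 m/s² × 350 m = 5.694×10^6 Pa = 5.694 MPa
alluvium: 1910 kg/m³ × 9.8 m/s² × 430 m = 8.049×10^6 Pa = 8.049 MPa
shale: 2440 kg/m³ × 9.8 m/s² × 6601 m = 1.578×10^8 Pa = 157.8 MPa
halite: 2182 kg/m³ × 9.8 m/s² × 831 m = 1.777×10^7 Pa = 17.77 MPa
andesite: 2730 kg/m³ × 9.8 m/s² × 2650 m = 7.090×10^7 Pa = 70.90 MPa
Total = 5.694 + 8.049 + 157.8 + 17.77 + 70.90 = 260.25 MPa

260 MPa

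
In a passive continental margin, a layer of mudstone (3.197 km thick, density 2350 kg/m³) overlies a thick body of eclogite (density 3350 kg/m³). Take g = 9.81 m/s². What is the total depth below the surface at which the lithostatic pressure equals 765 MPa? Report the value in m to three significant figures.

Pressure at base of upper layers: 2350×9.81×3197 = 7.370×10^7 Pa = 73.70 MPa
Remaining pressure to be supplied by eclogite: 7.650×10^8 − 7.370×10^7 = 6.913×10^8 Pa
Additional depth in eclogite = 6.913×10^8 Pa / (3350 kg/m³ × 9.81 m/s²) = 21035 m
Total depth = 3197 m + 21035 m = 24232 m

24200 m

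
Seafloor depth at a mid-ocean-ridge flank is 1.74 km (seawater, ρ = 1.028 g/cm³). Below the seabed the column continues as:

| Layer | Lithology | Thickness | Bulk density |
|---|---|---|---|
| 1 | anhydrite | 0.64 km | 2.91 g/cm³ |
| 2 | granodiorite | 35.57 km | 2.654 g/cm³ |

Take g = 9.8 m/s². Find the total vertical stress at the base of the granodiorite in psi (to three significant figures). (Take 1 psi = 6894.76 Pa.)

139000 psi

seawater: 1028 kg/m³ × 9.8 m/s² × 1740 m = 1.753×10^7 Pa = 2542 psi
anhydrite: 2910 kg/m³ × 9.8 m/s² × 640 m = 1.825×10^7 Pa = 2647 psi
granodiorite: 2654 kg/m³ × 9.8 m/s² × 35570 m = 9.251×10^8 Pa = 1.342×10^5 psi
Total = 2542 + 2647 + 1.342×10^5 = 1.3937×10^5 psi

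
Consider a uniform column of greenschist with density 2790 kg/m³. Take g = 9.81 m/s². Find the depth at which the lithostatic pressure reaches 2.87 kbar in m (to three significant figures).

10500 m

h = P/(ρg) = 2.87 kbar / (2790 kg/m³ × 9.81 m/s²) = 2.870×10^8 Pa / 27370 Pa/m = 10486 m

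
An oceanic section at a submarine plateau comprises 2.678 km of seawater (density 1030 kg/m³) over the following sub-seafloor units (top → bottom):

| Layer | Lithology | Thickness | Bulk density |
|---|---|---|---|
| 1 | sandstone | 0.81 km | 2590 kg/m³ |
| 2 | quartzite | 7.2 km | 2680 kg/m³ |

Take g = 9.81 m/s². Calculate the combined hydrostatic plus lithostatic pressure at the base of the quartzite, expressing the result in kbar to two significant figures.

seawater: 1030 kg/m³ × 9.81 m/s² × 2678 m = 2.706×10^7 Pa = 0.2706 kbar
sandstone: 2590 kg/m³ × 9.81 m/s² × 810 m = 2.058×10^7 Pa = 0.2058 kbar
quartzite: 2680 kg/m³ × 9.81 m/s² × 7200 m = 1.893×10^8 Pa = 1.893 kbar
Total = 0.2706 + 0.2058 + 1.893 = 2.3693 kbar

2.4 kbar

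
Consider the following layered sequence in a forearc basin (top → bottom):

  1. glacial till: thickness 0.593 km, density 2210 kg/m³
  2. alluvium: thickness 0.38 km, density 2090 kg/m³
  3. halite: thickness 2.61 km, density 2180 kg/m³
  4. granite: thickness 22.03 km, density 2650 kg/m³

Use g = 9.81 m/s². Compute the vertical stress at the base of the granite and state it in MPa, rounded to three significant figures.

649 MPa

glacial till: 2210 kg/m³ × 9.81 m/s² × 593 m = 1.286×10^7 Pa = 12.86 MPa
alluvium: 2090 kg/m³ × 9.81 m/s² × 380 m = 7.791×10^6 Pa = 7.791 MPa
halite: 2180 kg/m³ × 9.81 m/s² × 2610 m = 5.582×10^7 Pa = 55.82 MPa
granite: 2650 kg/m³ × 9.81 m/s² × 22030 m = 5.727×10^8 Pa = 572.7 MPa
Total = 12.86 + 7.791 + 55.82 + 572.7 = 649.17 MPa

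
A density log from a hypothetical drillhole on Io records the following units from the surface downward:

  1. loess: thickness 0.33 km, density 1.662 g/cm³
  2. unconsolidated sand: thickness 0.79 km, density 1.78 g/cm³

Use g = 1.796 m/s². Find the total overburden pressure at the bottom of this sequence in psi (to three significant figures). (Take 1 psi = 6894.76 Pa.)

loess: 1662 kg/m³ × 1.796 m/s² × 330 m = 9.850×10^5 Pa = 142.9 psi
unconsolidated sand: 1780 kg/m³ × 1.796 m/s² × 790 m = 2.526×10^6 Pa = 366.3 psi
Total = 142.9 + 366.3 = 509.17 psi

509 psi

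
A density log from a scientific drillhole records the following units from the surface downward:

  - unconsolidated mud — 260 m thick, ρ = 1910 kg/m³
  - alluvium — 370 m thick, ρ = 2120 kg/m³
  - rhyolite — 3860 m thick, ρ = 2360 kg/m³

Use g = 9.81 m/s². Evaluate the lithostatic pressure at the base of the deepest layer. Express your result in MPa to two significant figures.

unconsolidated mud: 1910 kg/m³ × 9.81 m/s² × 260 m = 4.872×10^6 Pa = 4.872 MPa
alluvium: 2120 kg/m³ × 9.81 m/s² × 370 m = 7.695×10^6 Pa = 7.695 MPa
rhyolite: 2360 kg/m³ × 9.81 m/s² × 3860 m = 8.937×10^7 Pa = 89.37 MPa
Total = 4.872 + 7.695 + 89.37 = 101.93 MPa

100 MPa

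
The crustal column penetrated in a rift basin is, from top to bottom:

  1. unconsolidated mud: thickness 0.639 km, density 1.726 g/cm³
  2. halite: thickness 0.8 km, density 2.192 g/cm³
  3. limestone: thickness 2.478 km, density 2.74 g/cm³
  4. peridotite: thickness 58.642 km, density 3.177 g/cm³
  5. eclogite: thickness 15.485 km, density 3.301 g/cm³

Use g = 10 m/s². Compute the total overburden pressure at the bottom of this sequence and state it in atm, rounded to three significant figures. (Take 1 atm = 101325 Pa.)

unconsolidated mud: 1726 kg/m³ × 10 m/s² × 639 m = 1.103×10^7 Pa = 108.8 atm
halite: 2192 kg/m³ × 10 m/s² × 800 m = 1.754×10^7 Pa = 173.1 atm
limestone: 2740 kg/m³ × 10 m/s² × 2478 m = 6.790×10^7 Pa = 670.1 atm
peridotite: 3177 kg/m³ × 10 m/s² × 58642 m = 1.863×10^9 Pa = 18387 atm
eclogite: 3301 kg/m³ × 10 m/s² × 15485 m = 5.112×10^8 Pa = 5045 atm
Total = 108.8 + 173.1 + 670.1 + 18387 + 5045 = 24384 atm

24400 atm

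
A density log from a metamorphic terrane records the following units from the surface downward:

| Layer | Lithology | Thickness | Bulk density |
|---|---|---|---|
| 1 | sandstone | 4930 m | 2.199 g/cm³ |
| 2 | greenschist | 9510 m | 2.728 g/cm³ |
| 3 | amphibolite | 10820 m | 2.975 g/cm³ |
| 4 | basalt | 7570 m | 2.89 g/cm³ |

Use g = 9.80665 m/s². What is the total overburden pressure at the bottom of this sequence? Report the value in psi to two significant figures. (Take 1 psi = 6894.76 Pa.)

130000 psi

sandstone: 2199 kg/m³ × 9.80665 m/s² × 4930 m = 1.063×10^8 Pa = 15420 psi
greenschist: 2728 kg/m³ × 9.80665 m/s² × 9510 m = 2.544×10^8 Pa = 36900 psi
amphibolite: 2975 kg/m³ × 9.80665 m/s² × 10820 m = 3.157×10^8 Pa = 45784 psi
basalt: 2890 kg/m³ × 9.80665 m/s² × 7570 m = 2.145×10^8 Pa = 31117 psi
Total = 15420 + 36900 + 45784 + 31117 = 1.2922×10^5 psi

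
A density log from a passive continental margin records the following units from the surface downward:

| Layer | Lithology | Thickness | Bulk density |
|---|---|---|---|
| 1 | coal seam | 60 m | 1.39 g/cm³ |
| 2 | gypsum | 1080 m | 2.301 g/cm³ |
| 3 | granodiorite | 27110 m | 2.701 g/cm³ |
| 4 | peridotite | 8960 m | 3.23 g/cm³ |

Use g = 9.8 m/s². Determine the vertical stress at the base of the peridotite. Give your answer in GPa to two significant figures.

coal seam: 1390 kg/m³ × 9.8 m/s² × 60 m = 8.173×10^5 Pa = 8.173×10^-4 GPa
gypsum: 2301 kg/m³ × 9.8 m/s² × 1080 m = 2.435×10^7 Pa = 0.02435 GPa
granodiorite: 2701 kg/m³ × 9.8 m/s² × 27110 m = 7.176×10^8 Pa = 0.7176 GPa
peridotite: 3230 kg/m³ × 9.8 m/s² × 8960 m = 2.836×10^8 Pa = 0.2836 GPa
Total = 8.173×10^-4 + 0.02435 + 0.7176 + 0.2836 = 1.0264 GPa

1.0 GPa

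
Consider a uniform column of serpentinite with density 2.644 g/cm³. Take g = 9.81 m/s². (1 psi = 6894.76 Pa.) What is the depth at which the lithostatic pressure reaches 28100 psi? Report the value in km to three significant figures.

7.47 km

h = P/(ρg) = 28100 psi / (2644 kg/m³ × 9.81 m/s²) = 1.937×10^8 Pa / 25938 Pa/m = 7469.6 m
= 7.4696 km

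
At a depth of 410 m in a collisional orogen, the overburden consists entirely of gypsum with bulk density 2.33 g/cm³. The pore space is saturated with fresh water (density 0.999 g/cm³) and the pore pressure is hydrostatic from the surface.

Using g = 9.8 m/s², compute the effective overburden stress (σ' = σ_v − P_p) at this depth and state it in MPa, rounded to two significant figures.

Overburden (lithostatic) stress σ_v:
gypsum: 2330 kg/m³ × 9.8 m/s² × 410 m = 9.362×10^6 Pa = 9.362 MPa
Pore pressure P_p = 999 kg/m³ × 9.8 m/s² × 410 m = 4.014×10^6 Pa = 4.014 MPa
Effective stress σ' = σ_v − P_p = 9.362 − 4.014 = 5.3480 MPa

5.3 MPa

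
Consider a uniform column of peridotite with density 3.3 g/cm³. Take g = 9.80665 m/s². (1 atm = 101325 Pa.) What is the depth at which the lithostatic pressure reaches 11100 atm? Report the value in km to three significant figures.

34.8 km

h = P/(ρg) = 11100 atm / (3300 kg/m³ × 9.80665 m/s²) = 1.125×10^9 Pa / 32362 Pa/m = 34754 m
= 34.754 km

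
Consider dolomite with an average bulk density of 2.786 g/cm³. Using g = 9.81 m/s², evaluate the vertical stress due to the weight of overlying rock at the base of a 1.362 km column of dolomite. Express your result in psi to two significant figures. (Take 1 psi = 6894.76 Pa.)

dolomite: 2786 kg/m³ × 9.81 m/s² × 1362 m = 3.722×10^7 Pa = 5399 psi

5400 psi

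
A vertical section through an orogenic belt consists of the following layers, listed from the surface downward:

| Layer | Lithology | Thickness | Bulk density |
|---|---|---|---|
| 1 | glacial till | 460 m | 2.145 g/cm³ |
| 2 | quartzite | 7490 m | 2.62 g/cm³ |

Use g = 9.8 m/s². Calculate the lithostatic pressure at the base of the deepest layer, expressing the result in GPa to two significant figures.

glacial till: 2145 kg/m³ × 9.8 m/s² × 460 m = 9.670×10^6 Pa = 9.670×10^-3 GPa
quartzite: 2620 kg/m³ × 9.8 m/s² × 7490 m = 1.923×10^8 Pa = 0.1923 GPa
Total = 9.670×10^-3 + 0.1923 = 0.20198 GPa

0.20 GPa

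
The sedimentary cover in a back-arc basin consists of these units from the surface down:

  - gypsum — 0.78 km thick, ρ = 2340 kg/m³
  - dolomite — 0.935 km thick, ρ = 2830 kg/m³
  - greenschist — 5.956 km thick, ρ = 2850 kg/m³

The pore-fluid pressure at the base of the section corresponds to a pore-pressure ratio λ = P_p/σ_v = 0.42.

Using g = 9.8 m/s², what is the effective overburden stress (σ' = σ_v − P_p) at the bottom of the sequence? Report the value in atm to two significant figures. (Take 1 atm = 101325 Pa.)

Overburden (lithostatic) stress σ_v:
gypsum: 2340 kg/m³ × 9.8 m/s² × 780 m = 1.789×10^7 Pa = 17.89 MPa
dolomite: 2830 kg/m³ × 9.8 m/s² × 935 m = 2.593×10^7 Pa = 25.93 MPa
greenschist: 2850 kg/m³ × 9.8 m/s² × 5956 m = 1.664×10^8 Pa = 166.4 MPa
Total = 17.89 + 25.93 + 166.4 = 210.17 MPa
Pore pressure P_p = λ·σ_v = 0.42 × 210.2 MPa = 88.27 MPa
Effective stress σ' = σ_v − P_p = 210.2 − 88.27 = 121.90 MPa = 1203.0 atm

1200 atm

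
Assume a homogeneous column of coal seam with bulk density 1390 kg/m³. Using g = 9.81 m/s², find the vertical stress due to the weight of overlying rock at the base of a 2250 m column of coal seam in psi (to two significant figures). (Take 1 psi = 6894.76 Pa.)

4400 psi

coal seam: 1390 kg/m³ × 9.81 m/s² × 2250 m = 3.068×10^7 Pa = 4450 psi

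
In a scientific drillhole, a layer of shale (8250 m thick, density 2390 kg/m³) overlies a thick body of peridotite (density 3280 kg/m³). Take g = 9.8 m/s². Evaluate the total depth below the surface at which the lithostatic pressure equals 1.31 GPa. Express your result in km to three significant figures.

Pressure at base of upper layers: 2390×9.8×8250 = 1.932×10^8 Pa = 0.1932 GPa
Remaining pressure to be supplied by peridotite: 1.310×10^9 − 1.932×10^8 = 1.117×10^9 Pa
Additional depth in peridotite = 1.117×10^9 Pa / (3280 kg/m³ × 9.8 m/s²) = 34743 m
Total depth = 8250 m + 34743 m = 42993 m
= 42.993 km

43.0 km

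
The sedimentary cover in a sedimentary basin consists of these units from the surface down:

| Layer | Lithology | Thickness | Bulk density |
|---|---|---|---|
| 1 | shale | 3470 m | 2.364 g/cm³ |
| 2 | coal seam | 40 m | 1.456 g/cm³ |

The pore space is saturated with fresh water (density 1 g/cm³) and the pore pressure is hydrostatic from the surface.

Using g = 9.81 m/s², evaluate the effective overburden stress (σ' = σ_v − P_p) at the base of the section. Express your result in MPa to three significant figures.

46.6 MPa

Overburden (lithostatic) stress σ_v:
shale: 2364 kg/m³ × 9.81 m/s² × 3470 m = 8.047×10^7 Pa = 80.47 MPa
coal seam: 1456 kg/m³ × 9.81 m/s² × 40 m = 5.713×10^5 Pa = 0.5713 MPa
Total = 80.47 + 0.5713 = 81.044 MPa
Pore pressure P_p = 1000 kg/m³ × 9.81 m/s² × 3510 m = 3.443×10^7 Pa = 34.43 MPa
Effective stress σ' = σ_v − P_p = 81.04 − 34.43 = 46.610 MPa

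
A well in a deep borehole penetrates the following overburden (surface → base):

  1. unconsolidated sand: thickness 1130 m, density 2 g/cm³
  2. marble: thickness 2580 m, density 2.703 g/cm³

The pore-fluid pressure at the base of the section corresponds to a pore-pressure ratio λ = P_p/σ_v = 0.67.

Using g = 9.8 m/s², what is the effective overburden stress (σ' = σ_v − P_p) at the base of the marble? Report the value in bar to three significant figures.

299 bar

Overburden (lithostatic) stress σ_v:
unconsolidated sand: 2000 kg/m³ × 9.8 m/s² × 1130 m = 2.215×10^7 Pa = 22.15 MPa
marble: 2703 kg/m³ × 9.8 m/s² × 2580 m = 6.834×10^7 Pa = 68.34 MPa
Total = 22.15 + 68.34 = 90.491 MPa
Pore pressure P_p = λ·σ_v = 0.67 × 90.49 MPa = 60.63 MPa
Effective stress σ' = σ_v − P_p = 90.49 − 60.63 = 29.862 MPa = 298.62 bar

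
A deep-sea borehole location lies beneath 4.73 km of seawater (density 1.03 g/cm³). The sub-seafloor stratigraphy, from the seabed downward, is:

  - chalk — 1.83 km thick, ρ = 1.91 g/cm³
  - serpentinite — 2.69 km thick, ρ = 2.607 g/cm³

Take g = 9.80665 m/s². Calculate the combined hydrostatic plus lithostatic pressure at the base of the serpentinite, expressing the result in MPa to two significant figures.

150 MPa

seawater: 1030 kg/m³ × 9.80665 m/s² × 4730 m = 4.778×10^7 Pa = 47.78 MPa
chalk: 1910 kg/m³ × 9.80665 m/s² × 1830 m = 3.428×10^7 Pa = 34.28 MPa
serpentinite: 2607 kg/m³ × 9.80665 m/s² × 2690 m = 6.877×10^7 Pa = 68.77 MPa
Total = 47.78 + 34.28 + 68.77 = 150.83 MPa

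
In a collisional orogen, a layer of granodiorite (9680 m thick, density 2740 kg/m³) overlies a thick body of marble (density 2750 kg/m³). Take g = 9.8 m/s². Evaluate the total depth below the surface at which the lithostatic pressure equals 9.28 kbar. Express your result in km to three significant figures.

Pressure at base of upper layers: 2740×9.8×9680 = 2.599×10^8 Pa = 2.599 kbar
Remaining pressure to be supplied by marble: 9.280×10^8 − 2.599×10^8 = 6.681×10^8 Pa
Additional depth in marble = 6.681×10^8 Pa / (2750 kg/m³ × 9.8 m/s²) = 24789 m
Total depth = 9680 m + 24789 m = 34469 m
= 34.469 km

34.5 km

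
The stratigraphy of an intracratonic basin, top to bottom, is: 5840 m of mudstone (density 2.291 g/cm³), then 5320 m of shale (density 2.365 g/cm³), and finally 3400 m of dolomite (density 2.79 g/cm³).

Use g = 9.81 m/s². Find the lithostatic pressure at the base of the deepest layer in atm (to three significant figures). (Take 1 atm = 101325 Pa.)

3430 atm

mudstone: 2291 kg/m³ × 9.81 m/s² × 5840 m = 1.313×10^8 Pa = 1295 atm
shale: 2365 kg/m³ × 9.81 m/s² × 5320 m = 1.234×10^8 Pa = 1218 atm
dolomite: 2790 kg/m³ × 9.81 m/s² × 3400 m = 9.306×10^7 Pa = 918.4 atm
Total = 1295 + 1218 + 918.4 = 3431.9 atm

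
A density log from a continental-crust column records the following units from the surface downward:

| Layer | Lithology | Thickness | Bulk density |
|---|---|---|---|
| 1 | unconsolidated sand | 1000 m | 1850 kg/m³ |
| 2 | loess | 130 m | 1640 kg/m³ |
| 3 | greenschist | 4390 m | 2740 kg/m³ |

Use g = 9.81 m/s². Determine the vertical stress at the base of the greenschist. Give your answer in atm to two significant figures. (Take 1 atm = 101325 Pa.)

unconsolidated sand: 1850 kg/m³ × 9.81 m/s² × 1000 m = 1.815×10^7 Pa = 179.1 atm
loess: 1640 kg/m³ × 9.81 m/s² × 130 m = 2.091×10^6 Pa = 20.64 atm
greenschist: 2740 kg/m³ × 9.81 m/s² × 4390 m = 1.180×10^8 Pa = 1165 atm
Total = 179.1 + 20.64 + 1165 = 1364.3 atm

1400 atm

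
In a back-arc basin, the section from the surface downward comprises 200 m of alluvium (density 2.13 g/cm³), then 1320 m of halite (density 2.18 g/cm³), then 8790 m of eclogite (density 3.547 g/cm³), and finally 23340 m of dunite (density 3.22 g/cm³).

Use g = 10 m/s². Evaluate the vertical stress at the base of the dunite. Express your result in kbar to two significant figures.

11 kbar

alluvium: 2130 kg/m³ × 10 m/s² × 200 m = 4.260×10^6 Pa = 0.04260 kbar
halite: 2180 kg/m³ × 10 m/s² × 1320 m = 2.878×10^7 Pa = 0.2878 kbar
eclogite: 3547 kg/m³ × 10 m/s² × 8790 m = 3.118×10^8 Pa = 3.118 kbar
dunite: 3220 kg/m³ × 10 m/s² × 23340 m = 7.515×10^8 Pa = 7.515 kbar
Total = 0.04260 + 0.2878 + 3.118 + 7.515 = 10.964 kbar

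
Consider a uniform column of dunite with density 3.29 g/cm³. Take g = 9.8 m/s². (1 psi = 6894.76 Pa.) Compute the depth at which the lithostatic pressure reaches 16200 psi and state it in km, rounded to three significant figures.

h = P/(ρg) = 16200 psi / (3290 kg/m³ × 9.8 m/s²) = 1.117×10^8 Pa / 32242 Pa/m = 3464.3 m
= 3.4643 km

3.46 km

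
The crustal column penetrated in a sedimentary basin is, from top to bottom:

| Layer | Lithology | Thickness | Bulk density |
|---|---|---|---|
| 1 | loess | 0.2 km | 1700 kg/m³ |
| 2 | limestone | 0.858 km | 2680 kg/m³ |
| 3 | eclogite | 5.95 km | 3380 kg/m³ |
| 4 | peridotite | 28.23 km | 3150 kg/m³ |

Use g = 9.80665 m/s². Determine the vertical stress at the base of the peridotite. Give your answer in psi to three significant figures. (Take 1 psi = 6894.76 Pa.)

loess: 1700 kg/m³ × 9.80665 m/s² × 200 m = 3.334×10^6 Pa = 483.6 psi
limestone: 2680 kg/m³ × 9.80665 m/s² × 858 m = 2.255×10^7 Pa = 3271 psi
eclogite: 3380 kg/m³ × 9.80665 m/s² × 5950 m = 1.972×10^8 Pa = 28605 psi
peridotite: 3150 kg/m³ × 9.80665 m/s² × 28230 m = 8.721×10^8 Pa = 1.265×10^5 psi
Total = 483.6 + 3271 + 28605 + 1.265×10^5 = 1.5884×10^5 psi

159000 psi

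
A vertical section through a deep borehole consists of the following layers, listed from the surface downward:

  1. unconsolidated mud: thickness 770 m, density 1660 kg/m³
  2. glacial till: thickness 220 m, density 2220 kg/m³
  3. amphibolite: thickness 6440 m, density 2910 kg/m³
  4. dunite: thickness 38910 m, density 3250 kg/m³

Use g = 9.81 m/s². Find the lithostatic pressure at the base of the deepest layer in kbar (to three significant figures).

14.4 kbar

unconsolidated mud: 1660 kg/m³ × 9.81 m/s² × 770 m = 1.254×10^7 Pa = 0.1254 kbar
glacial till: 2220 kg/m³ × 9.81 m/s² × 220 m = 4.791×10^6 Pa = 0.04791 kbar
amphibolite: 2910 kg/m³ × 9.81 m/s² × 6440 m = 1.838×10^8 Pa = 1.838 kbar
dunite: 3250 kg/m³ × 9.81 m/s² × 38910 m = 1.241×10^9 Pa = 12.41 kbar
Total = 0.1254 + 0.04791 + 1.838 + 12.41 = 14.417 kbar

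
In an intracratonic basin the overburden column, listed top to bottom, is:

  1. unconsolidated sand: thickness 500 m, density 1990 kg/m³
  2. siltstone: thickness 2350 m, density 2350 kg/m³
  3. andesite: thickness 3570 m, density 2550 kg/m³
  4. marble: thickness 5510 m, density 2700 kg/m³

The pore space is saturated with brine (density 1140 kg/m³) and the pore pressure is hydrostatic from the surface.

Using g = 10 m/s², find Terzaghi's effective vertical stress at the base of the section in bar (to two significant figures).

Overburden (lithostatic) stress σ_v:
unconsolidated sand: 1990 kg/m³ × 10 m/s² × 500 m = 9.950×10^6 Pa = 9.950 MPa
siltstone: 2350 kg/m³ × 10 m/s² × 2350 m = 5.522×10^7 Pa = 55.23 MPa
andesite: 2550 kg/m³ × 10 m/s² × 3570 m = 9.104×10^7 Pa = 91.03 MPa
marble: 2700 kg/m³ × 10 m/s² × 5510 m = 1.488×10^8 Pa = 148.8 MPa
Total = 9.950 + 55.23 + 91.03 + 148.8 = 304.98 MPa
Pore pressure P_p = 1140 kg/m³ × 10 m/s² × 11930 m = 1.360×10^8 Pa = 136.0 MPa
Effective stress σ' = σ_v − P_p = 305.0 − 136.0 = 168.98 MPa = 1689.8 bar

1700 bar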